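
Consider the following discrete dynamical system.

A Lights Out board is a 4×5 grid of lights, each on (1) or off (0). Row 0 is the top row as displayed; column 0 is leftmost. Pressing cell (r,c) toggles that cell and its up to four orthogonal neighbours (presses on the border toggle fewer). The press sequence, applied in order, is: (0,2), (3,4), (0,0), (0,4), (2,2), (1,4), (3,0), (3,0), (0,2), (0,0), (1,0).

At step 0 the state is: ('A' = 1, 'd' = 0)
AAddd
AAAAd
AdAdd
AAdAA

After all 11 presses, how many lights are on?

7

gen 0: AAddd
AAAAd
AdAdd
AAdAA
gen 1: AdAAd
AAdAd
AdAdd
AAdAA
gen 2: AdAAd
AAdAd
AdAdA
AAddd
gen 3: dAAAd
dAdAd
AdAdA
AAddd
gen 4: dAAdA
dAdAA
AdAdA
AAddd
gen 5: dAAdA
dAAAA
AAdAA
AAAdd
gen 6: dAAdd
dAAdd
AAdAd
AAAdd
gen 7: dAAdd
dAAdd
dAdAd
ddAdd
gen 8: dAAdd
dAAdd
AAdAd
AAAdd
gen 9: dddAd
dAddd
AAdAd
AAAdd
gen 10: AAdAd
AAddd
AAdAd
AAAdd
gen 11: dAdAd
ddddd
dAdAd
AAAdd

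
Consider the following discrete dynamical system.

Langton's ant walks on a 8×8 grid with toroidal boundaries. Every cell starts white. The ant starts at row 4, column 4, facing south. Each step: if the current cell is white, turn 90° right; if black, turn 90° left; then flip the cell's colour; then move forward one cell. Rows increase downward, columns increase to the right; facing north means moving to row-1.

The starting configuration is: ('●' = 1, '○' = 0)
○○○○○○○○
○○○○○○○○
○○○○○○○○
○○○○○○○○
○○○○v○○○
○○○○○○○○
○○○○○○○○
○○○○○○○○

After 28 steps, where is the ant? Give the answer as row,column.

2,6

t=0: ○○○○○○○○
○○○○○○○○
○○○○○○○○
○○○○○○○○
○○○○v○○○
○○○○○○○○
○○○○○○○○
○○○○○○○○
t=1: ○○○○○○○○
○○○○○○○○
○○○○○○○○
○○○○○○○○
○○○<●○○○
○○○○○○○○
○○○○○○○○
○○○○○○○○
t=2: ○○○○○○○○
○○○○○○○○
○○○○○○○○
○○○^○○○○
○○○●●○○○
○○○○○○○○
○○○○○○○○
○○○○○○○○
t=3: ○○○○○○○○
○○○○○○○○
○○○○○○○○
○○○●>○○○
○○○●●○○○
○○○○○○○○
○○○○○○○○
○○○○○○○○
t=4: ○○○○○○○○
○○○○○○○○
○○○○○○○○
○○○●●○○○
○○○●v○○○
○○○○○○○○
○○○○○○○○
○○○○○○○○
t=5: ○○○○○○○○
○○○○○○○○
○○○○○○○○
○○○●●○○○
○○○●○>○○
○○○○○○○○
○○○○○○○○
○○○○○○○○
t=6: ○○○○○○○○
○○○○○○○○
○○○○○○○○
○○○●●○○○
○○○●○●○○
○○○○○v○○
○○○○○○○○
○○○○○○○○
t=7: ○○○○○○○○
○○○○○○○○
○○○○○○○○
○○○●●○○○
○○○●○●○○
○○○○<●○○
○○○○○○○○
○○○○○○○○
t=8: ○○○○○○○○
○○○○○○○○
○○○○○○○○
○○○●●○○○
○○○●^●○○
○○○○●●○○
○○○○○○○○
○○○○○○○○
t=9: ○○○○○○○○
○○○○○○○○
○○○○○○○○
○○○●●○○○
○○○●●>○○
○○○○●●○○
○○○○○○○○
○○○○○○○○
t=10: ○○○○○○○○
○○○○○○○○
○○○○○○○○
○○○●●^○○
○○○●●○○○
○○○○●●○○
○○○○○○○○
○○○○○○○○
t=11: ○○○○○○○○
○○○○○○○○
○○○○○○○○
○○○●●●>○
○○○●●○○○
○○○○●●○○
○○○○○○○○
○○○○○○○○
t=12: ○○○○○○○○
○○○○○○○○
○○○○○○○○
○○○●●●●○
○○○●●○v○
○○○○●●○○
○○○○○○○○
○○○○○○○○
t=13: ○○○○○○○○
○○○○○○○○
○○○○○○○○
○○○●●●●○
○○○●●<●○
○○○○●●○○
○○○○○○○○
○○○○○○○○
t=14: ○○○○○○○○
○○○○○○○○
○○○○○○○○
○○○●●^●○
○○○●●●●○
○○○○●●○○
○○○○○○○○
○○○○○○○○
t=15: ○○○○○○○○
○○○○○○○○
○○○○○○○○
○○○●<○●○
○○○●●●●○
○○○○●●○○
○○○○○○○○
○○○○○○○○
t=16: ○○○○○○○○
○○○○○○○○
○○○○○○○○
○○○●○○●○
○○○●v●●○
○○○○●●○○
○○○○○○○○
○○○○○○○○
t=17: ○○○○○○○○
○○○○○○○○
○○○○○○○○
○○○●○○●○
○○○●○>●○
○○○○●●○○
○○○○○○○○
○○○○○○○○
t=18: ○○○○○○○○
○○○○○○○○
○○○○○○○○
○○○●○^●○
○○○●○○●○
○○○○●●○○
○○○○○○○○
○○○○○○○○
t=19: ○○○○○○○○
○○○○○○○○
○○○○○○○○
○○○●○●>○
○○○●○○●○
○○○○●●○○
○○○○○○○○
○○○○○○○○
t=20: ○○○○○○○○
○○○○○○○○
○○○○○○^○
○○○●○●○○
○○○●○○●○
○○○○●●○○
○○○○○○○○
○○○○○○○○
t=21: ○○○○○○○○
○○○○○○○○
○○○○○○●>
○○○●○●○○
○○○●○○●○
○○○○●●○○
○○○○○○○○
○○○○○○○○
t=22: ○○○○○○○○
○○○○○○○○
○○○○○○●●
○○○●○●○v
○○○●○○●○
○○○○●●○○
○○○○○○○○
○○○○○○○○
t=23: ○○○○○○○○
○○○○○○○○
○○○○○○●●
○○○●○●<●
○○○●○○●○
○○○○●●○○
○○○○○○○○
○○○○○○○○
t=24: ○○○○○○○○
○○○○○○○○
○○○○○○^●
○○○●○●●●
○○○●○○●○
○○○○●●○○
○○○○○○○○
○○○○○○○○
t=25: ○○○○○○○○
○○○○○○○○
○○○○○<○●
○○○●○●●●
○○○●○○●○
○○○○●●○○
○○○○○○○○
○○○○○○○○
t=26: ○○○○○○○○
○○○○○^○○
○○○○○●○●
○○○●○●●●
○○○●○○●○
○○○○●●○○
○○○○○○○○
○○○○○○○○
t=27: ○○○○○○○○
○○○○○●>○
○○○○○●○●
○○○●○●●●
○○○●○○●○
○○○○●●○○
○○○○○○○○
○○○○○○○○
t=28: ○○○○○○○○
○○○○○●●○
○○○○○●v●
○○○●○●●●
○○○●○○●○
○○○○●●○○
○○○○○○○○
○○○○○○○○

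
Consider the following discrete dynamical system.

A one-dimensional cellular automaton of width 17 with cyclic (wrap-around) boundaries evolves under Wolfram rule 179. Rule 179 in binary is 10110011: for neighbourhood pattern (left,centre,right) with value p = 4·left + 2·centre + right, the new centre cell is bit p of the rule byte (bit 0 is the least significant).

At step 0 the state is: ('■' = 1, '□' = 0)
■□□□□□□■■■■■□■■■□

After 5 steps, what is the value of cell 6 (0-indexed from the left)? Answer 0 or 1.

step 0: ■□□□□□□■■■■■□■■■□
step 1: □■■■■■■□■■■□■□■□■
step 2: ■□■■■■□■□■□■□■□■□
step 3: □■□■■□■□■□■□■□■□■
step 4: ■□■□□■□■□■□■□■□■□
step 5: □■□■■□■□■□■□■□■□■

1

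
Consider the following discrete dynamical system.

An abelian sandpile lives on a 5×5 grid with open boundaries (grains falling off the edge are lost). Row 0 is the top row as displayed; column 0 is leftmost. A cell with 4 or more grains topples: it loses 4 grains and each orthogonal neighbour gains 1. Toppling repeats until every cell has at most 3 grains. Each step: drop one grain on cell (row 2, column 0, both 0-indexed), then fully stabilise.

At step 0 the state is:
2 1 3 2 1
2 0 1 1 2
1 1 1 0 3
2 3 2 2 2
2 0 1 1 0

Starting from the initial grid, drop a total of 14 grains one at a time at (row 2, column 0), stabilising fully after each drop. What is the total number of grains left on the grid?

k=0  2 1 3 2 1
2 0 1 1 2
1 1 1 0 3
2 3 2 2 2
2 0 1 1 0
k=1  2 1 3 2 1
2 0 1 1 2
2 1 1 0 3
2 3 2 2 2
2 0 1 1 0
k=2  2 1 3 2 1
2 0 1 1 2
3 1 1 0 3
2 3 2 2 2
2 0 1 1 0
k=3  2 1 3 2 1
3 0 1 1 2
0 2 1 0 3
3 3 2 2 2
2 0 1 1 0
k=4  2 1 3 2 1
3 0 1 1 2
1 2 1 0 3
3 3 2 2 2
2 0 1 1 0
k=5  2 1 3 2 1
3 0 1 1 2
2 2 1 0 3
3 3 2 2 2
2 0 1 1 0
k=6  2 1 3 2 1
3 0 1 1 2
3 2 1 0 3
3 3 2 2 2
2 0 1 1 0
k=7  3 1 3 2 1
0 2 1 1 2
3 0 2 0 3
1 1 3 2 2
3 1 1 1 0
k=8  3 1 3 2 1
1 2 1 1 2
0 1 2 0 3
2 1 3 2 2
3 1 1 1 0
k=9  3 1 3 2 1
1 2 1 1 2
1 1 2 0 3
2 1 3 2 2
3 1 1 1 0
k=10  3 1 3 2 1
1 2 1 1 2
2 1 2 0 3
2 1 3 2 2
3 1 1 1 0
k=11  3 1 3 2 1
1 2 1 1 2
3 1 2 0 3
2 1 3 2 2
3 1 1 1 0
k=12  3 1 3 2 1
2 2 1 1 2
0 2 2 0 3
3 1 3 2 2
3 1 1 1 0
k=13  3 1 3 2 1
2 2 1 1 2
1 2 2 0 3
3 1 3 2 2
3 1 1 1 0
k=14  3 1 3 2 1
2 2 1 1 2
2 2 2 0 3
3 1 3 2 2
3 1 1 1 0

44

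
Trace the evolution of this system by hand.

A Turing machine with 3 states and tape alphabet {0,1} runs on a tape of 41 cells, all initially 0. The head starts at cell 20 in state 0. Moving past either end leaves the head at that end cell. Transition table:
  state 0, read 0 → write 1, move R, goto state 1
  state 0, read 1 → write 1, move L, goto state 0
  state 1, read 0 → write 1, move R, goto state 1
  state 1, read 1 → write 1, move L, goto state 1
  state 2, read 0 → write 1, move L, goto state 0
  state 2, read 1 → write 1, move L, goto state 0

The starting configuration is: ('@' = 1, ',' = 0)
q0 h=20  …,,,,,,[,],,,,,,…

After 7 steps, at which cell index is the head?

gen 0: q0 h=20  …,,,,,,[,],,,,,,…
gen 1: q1 h=21  …,,,,,@[,],,,,,,…
gen 2: q1 h=22  …,,,,@@[,],,,,,,…
gen 3: q1 h=23  …,,,@@@[,],,,,,,…
gen 4: q1 h=24  …,,@@@@[,],,,,,,…
gen 5: q1 h=25  …,@@@@@[,],,,,,,…
gen 6: q1 h=26  …@@@@@@[,],,,,,,…
gen 7: q1 h=27  …@@@@@@[,],,,,,,…

27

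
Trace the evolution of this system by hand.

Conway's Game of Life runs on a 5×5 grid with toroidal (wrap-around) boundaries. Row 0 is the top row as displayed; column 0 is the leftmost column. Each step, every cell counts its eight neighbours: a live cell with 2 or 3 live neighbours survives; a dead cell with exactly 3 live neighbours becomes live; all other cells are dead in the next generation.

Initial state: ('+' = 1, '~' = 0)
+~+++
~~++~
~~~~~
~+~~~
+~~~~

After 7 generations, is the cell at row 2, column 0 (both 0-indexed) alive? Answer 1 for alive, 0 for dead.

0

k=0  +~+++
~~++~
~~~~~
~+~~~
+~~~~
k=1  +~+~~
~++~~
~~+~~
~~~~~
+~++~
k=2  +~~~+
~~++~
~++~~
~+++~
~~+++
k=3  ++~~~
+~+++
~~~~~
+~~~+
~~~~~
k=4  ++++~
+~+++
~+~~~
~~~~~
~+~~+
k=5  ~~~~~
~~~~~
+++++
+~~~~
~+~++
k=6  ~~~~~
+++++
+++++
~~~~~
+~~~+
k=7  ~~+~~
~~~~~
~~~~~
~~+~~
~~~~~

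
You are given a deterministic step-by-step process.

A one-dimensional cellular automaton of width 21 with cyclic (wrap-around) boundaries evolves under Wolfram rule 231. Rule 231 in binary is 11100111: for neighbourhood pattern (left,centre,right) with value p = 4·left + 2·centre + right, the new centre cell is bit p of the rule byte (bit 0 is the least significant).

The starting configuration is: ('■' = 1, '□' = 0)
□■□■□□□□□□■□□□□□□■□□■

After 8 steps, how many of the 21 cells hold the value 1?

18

k=0  □■□■□□□□□□■□□□□□□■□□■
k=1  ■■■■□■■■■■■□■■■■■■□■■
k=2  ■■■■■□■■■■■■□■■■■■■□■
k=3  ■■■■■■□■■■■■■□■■■■■■□
k=4  □■■■■■■□■■■■■■□■■■■■■
k=5  ■□■■■■■■□■■■■■■□■■■■■
k=6  ■■□■■■■■■□■■■■■■□■■■■
k=7  ■■■□■■■■■■□■■■■■■□■■■
k=8  ■■■■□■■■■■■□■■■■■■□■■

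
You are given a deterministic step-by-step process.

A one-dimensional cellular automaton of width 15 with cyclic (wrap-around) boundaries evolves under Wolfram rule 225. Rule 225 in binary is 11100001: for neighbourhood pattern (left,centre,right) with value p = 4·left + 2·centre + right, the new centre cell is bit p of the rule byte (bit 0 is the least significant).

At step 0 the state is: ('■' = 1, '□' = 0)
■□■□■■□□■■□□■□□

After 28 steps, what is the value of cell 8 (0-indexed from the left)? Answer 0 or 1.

gen 0: ■□■□■■□□■■□□■□□
gen 1: □■□■□■□□□■□□□□□
gen 2: □□■□■□□■□□□■■■■
gen 3: □□□■□□□□□■□□■■■
gen 4: □■□□□■■■□□□□□■■
gen 5: ■□□■□□■■□■■■□□■
gen 6: ■□□□□□□■■□■■□□□
gen 7: □□■■■■□□■■□■□■□
gen 8: ■□□■■■□□□■■□■□□
gen 9: □□□□■■□■□□■■□□□
gen 10: ■■■□□■■□□□□■□■■
gen 11: ■■■□□□■□■■□□■□■
gen 12: ■■■□■□□■□■□□□■□
gen 13: □■■■□□□□■□□■□□■
gen 14: ■□■■□■■□□□□□□□□
gen 15: □■□■■□■□■■■■■■□
gen 16: □□■□■■□■□■■■■■□
gen 17: ■□□■□■■□■□■■■■□
gen 18: □□□□■□■■□■□■■■■
gen 19: □■■□□■□■■□■□■■■
gen 20: ■□■□□□■□■■□■□■■
gen 21: ■■□□■□□■□■■□■□■
gen 22: ■■□□□□□□■□■■□■□
gen 23: □■□■■■■□□■□■■□■
gen 24: ■□■□■■■□□□■□■■□
gen 25: □■□■□■■□■□□■□■■
gen 26: ■□■□■□■■□□□□■□■
gen 27: ■■□■□■□■□■■□□■□
gen 28: □■■□■□■□■□■□□□■

1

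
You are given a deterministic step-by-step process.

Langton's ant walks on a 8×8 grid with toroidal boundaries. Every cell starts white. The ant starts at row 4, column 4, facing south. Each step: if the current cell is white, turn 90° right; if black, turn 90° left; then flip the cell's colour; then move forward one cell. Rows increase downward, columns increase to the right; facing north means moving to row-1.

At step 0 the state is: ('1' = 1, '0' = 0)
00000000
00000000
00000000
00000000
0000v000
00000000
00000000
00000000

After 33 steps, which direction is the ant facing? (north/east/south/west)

gen 0: 00000000
00000000
00000000
00000000
0000v000
00000000
00000000
00000000
gen 1: 00000000
00000000
00000000
00000000
000<1000
00000000
00000000
00000000
gen 2: 00000000
00000000
00000000
000^0000
00011000
00000000
00000000
00000000
gen 3: 00000000
00000000
00000000
0001>000
00011000
00000000
00000000
00000000
gen 4: 00000000
00000000
00000000
00011000
0001v000
00000000
00000000
00000000
gen 5: 00000000
00000000
00000000
00011000
00010>00
00000000
00000000
00000000
gen 6: 00000000
00000000
00000000
00011000
00010100
00000v00
00000000
00000000
gen 7: 00000000
00000000
00000000
00011000
00010100
0000<100
00000000
00000000
gen 8: 00000000
00000000
00000000
00011000
0001^100
00001100
00000000
00000000
gen 9: 00000000
00000000
00000000
00011000
00011>00
00001100
00000000
00000000
gen 10: 00000000
00000000
00000000
00011^00
00011000
00001100
00000000
00000000
gen 11: 00000000
00000000
00000000
000111>0
00011000
00001100
00000000
00000000
gen 12: 00000000
00000000
00000000
00011110
000110v0
00001100
00000000
00000000
gen 13: 00000000
00000000
00000000
00011110
00011<10
00001100
00000000
00000000
gen 14: 00000000
00000000
00000000
00011^10
00011110
00001100
00000000
00000000
gen 15: 00000000
00000000
00000000
0001<010
00011110
00001100
00000000
00000000
gen 16: 00000000
00000000
00000000
00010010
0001v110
00001100
00000000
00000000
gen 17: 00000000
00000000
00000000
00010010
00010>10
00001100
00000000
00000000
gen 18: 00000000
00000000
00000000
00010^10
00010010
00001100
00000000
00000000
gen 19: 00000000
00000000
00000000
000101>0
00010010
00001100
00000000
00000000
gen 20: 00000000
00000000
000000^0
00010100
00010010
00001100
00000000
00000000
gen 21: 00000000
00000000
0000001>
00010100
00010010
00001100
00000000
00000000
gen 22: 00000000
00000000
00000011
0001010v
00010010
00001100
00000000
00000000
gen 23: 00000000
00000000
00000011
000101<1
00010010
00001100
00000000
00000000
gen 24: 00000000
00000000
000000^1
00010111
00010010
00001100
00000000
00000000
gen 25: 00000000
00000000
00000<01
00010111
00010010
00001100
00000000
00000000
gen 26: 00000000
00000^00
00000101
00010111
00010010
00001100
00000000
00000000
gen 27: 00000000
000001>0
00000101
00010111
00010010
00001100
00000000
00000000
gen 28: 00000000
00000110
000001v1
00010111
00010010
00001100
00000000
00000000
gen 29: 00000000
00000110
00000<11
00010111
00010010
00001100
00000000
00000000
gen 30: 00000000
00000110
00000011
00010v11
00010010
00001100
00000000
00000000
gen 31: 00000000
00000110
00000011
000100>1
00010010
00001100
00000000
00000000
gen 32: 00000000
00000110
000000^1
00010001
00010010
00001100
00000000
00000000
gen 33: 00000000
00000110
00000<01
00010001
00010010
00001100
00000000
00000000

west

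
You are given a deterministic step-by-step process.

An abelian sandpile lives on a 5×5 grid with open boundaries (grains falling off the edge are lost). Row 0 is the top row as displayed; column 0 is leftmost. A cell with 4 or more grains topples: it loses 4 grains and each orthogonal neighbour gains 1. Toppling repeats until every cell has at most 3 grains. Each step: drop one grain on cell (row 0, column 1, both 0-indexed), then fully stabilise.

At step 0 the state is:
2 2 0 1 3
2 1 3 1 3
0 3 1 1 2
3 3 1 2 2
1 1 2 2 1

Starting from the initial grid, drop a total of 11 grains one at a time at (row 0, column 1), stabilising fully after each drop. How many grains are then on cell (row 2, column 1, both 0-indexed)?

step 0: 2 2 0 1 3
2 1 3 1 3
0 3 1 1 2
3 3 1 2 2
1 1 2 2 1
step 1: 2 3 0 1 3
2 1 3 1 3
0 3 1 1 2
3 3 1 2 2
1 1 2 2 1
step 2: 3 0 1 1 3
2 2 3 1 3
0 3 1 1 2
3 3 1 2 2
1 1 2 2 1
step 3: 3 1 1 1 3
2 2 3 1 3
0 3 1 1 2
3 3 1 2 2
1 1 2 2 1
step 4: 3 2 1 1 3
2 2 3 1 3
0 3 1 1 2
3 3 1 2 2
1 1 2 2 1
step 5: 3 3 1 1 3
2 2 3 1 3
0 3 1 1 2
3 3 1 2 2
1 1 2 2 1
step 6: 0 1 2 1 3
3 3 3 1 3
0 3 1 1 2
3 3 1 2 2
1 1 2 2 1
step 7: 0 2 2 1 3
3 3 3 1 3
0 3 1 1 2
3 3 1 2 2
1 1 2 2 1
step 8: 0 3 2 1 3
3 3 3 1 3
0 3 1 1 2
3 3 1 2 2
1 1 2 2 1
step 9: 2 2 0 2 3
0 3 1 2 3
3 1 3 1 2
0 1 2 2 2
2 2 2 2 1
step 10: 2 3 0 2 3
0 3 1 2 3
3 1 3 1 2
0 1 2 2 2
2 2 2 2 1
step 11: 3 1 1 2 3
1 0 2 2 3
3 2 3 1 2
0 1 2 2 2
2 2 2 2 1

2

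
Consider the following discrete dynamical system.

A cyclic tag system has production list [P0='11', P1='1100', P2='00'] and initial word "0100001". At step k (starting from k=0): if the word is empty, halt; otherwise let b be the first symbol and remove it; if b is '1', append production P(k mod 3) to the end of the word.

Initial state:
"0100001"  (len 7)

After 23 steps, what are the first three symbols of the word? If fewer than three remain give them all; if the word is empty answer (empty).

110

step 0: "0100001"  (len 7)
step 1: "100001"  (len 6)
step 2: "000011100"  (len 9)
step 3: "00011100"  (len 8)
step 4: "0011100"  (len 7)
step 5: "011100"  (len 6)
step 6: "11100"  (len 5)
step 7: "110011"  (len 6)
step 8: "100111100"  (len 9)
step 9: "0011110000"  (len 10)
step 10: "011110000"  (len 9)
step 11: "11110000"  (len 8)
step 12: "111000000"  (len 9)
step 13: "1100000011"  (len 10)
step 14: "1000000111100"  (len 13)
step 15: "00000011110000"  (len 14)
step 16: "0000011110000"  (len 13)
step 17: "000011110000"  (len 12)
step 18: "00011110000"  (len 11)
step 19: "0011110000"  (len 10)
step 20: "011110000"  (len 9)
step 21: "11110000"  (len 8)
step 22: "111000011"  (len 9)
step 23: "110000111100"  (len 12)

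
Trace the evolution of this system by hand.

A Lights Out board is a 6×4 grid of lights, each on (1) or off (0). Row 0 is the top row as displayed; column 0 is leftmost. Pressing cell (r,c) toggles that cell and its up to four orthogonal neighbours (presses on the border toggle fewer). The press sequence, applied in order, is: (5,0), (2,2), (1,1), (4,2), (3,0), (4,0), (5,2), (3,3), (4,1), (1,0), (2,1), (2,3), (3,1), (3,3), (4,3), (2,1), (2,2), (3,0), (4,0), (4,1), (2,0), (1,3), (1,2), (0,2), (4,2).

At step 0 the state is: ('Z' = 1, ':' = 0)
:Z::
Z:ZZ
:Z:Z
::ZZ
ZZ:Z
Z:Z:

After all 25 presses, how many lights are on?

0) :Z::
Z:ZZ
:Z:Z
::ZZ
ZZ:Z
Z:Z:
1) :Z::
Z:ZZ
:Z:Z
::ZZ
:Z:Z
:ZZ:
2) :Z::
Z::Z
::Z:
:::Z
:Z:Z
:ZZ:
3) ::::
:ZZZ
:ZZ:
:::Z
:Z:Z
:ZZ:
4) ::::
:ZZZ
:ZZ:
::ZZ
::Z:
:Z::
5) ::::
:ZZZ
ZZZ:
ZZZZ
Z:Z:
:Z::
6) ::::
:ZZZ
ZZZ:
:ZZZ
:ZZ:
ZZ::
7) ::::
:ZZZ
ZZZ:
:ZZZ
:Z::
Z:ZZ
8) ::::
:ZZZ
ZZZZ
:Z::
:Z:Z
Z:ZZ
9) ::::
:ZZZ
ZZZZ
::::
Z:ZZ
ZZZZ
10) Z:::
Z:ZZ
:ZZZ
::::
Z:ZZ
ZZZZ
11) Z:::
ZZZZ
Z::Z
:Z::
Z:ZZ
ZZZZ
12) Z:::
ZZZ:
Z:Z:
:Z:Z
Z:ZZ
ZZZZ
13) Z:::
ZZZ:
ZZZ:
Z:ZZ
ZZZZ
ZZZZ
14) Z:::
ZZZ:
ZZZZ
Z:::
ZZZ:
ZZZZ
15) Z:::
ZZZ:
ZZZZ
Z::Z
ZZ:Z
ZZZ:
16) Z:::
Z:Z:
:::Z
ZZ:Z
ZZ:Z
ZZZ:
17) Z:::
Z:::
:ZZ:
ZZZZ
ZZ:Z
ZZZ:
18) Z:::
Z:::
ZZZ:
::ZZ
:Z:Z
ZZZ:
19) Z:::
Z:::
ZZZ:
Z:ZZ
Z::Z
:ZZ:
20) Z:::
Z:::
ZZZ:
ZZZZ
:ZZZ
::Z:
21) Z:::
::::
::Z:
:ZZZ
:ZZZ
::Z:
22) Z::Z
::ZZ
::ZZ
:ZZZ
:ZZZ
::Z:
23) Z:ZZ
:Z::
:::Z
:ZZZ
:ZZZ
::Z:
24) ZZ::
:ZZ:
:::Z
:ZZZ
:ZZZ
::Z:
25) ZZ::
:ZZ:
:::Z
:Z:Z
::::
::::

7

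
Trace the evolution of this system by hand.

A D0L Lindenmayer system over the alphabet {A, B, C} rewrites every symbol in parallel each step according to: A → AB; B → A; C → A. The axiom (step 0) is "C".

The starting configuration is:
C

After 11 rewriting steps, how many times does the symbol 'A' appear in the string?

0) C
1) A
2) AB
3) ABA
4) ABAAB
5) ABAABABA
6) ABAABABAABAAB
7) ABAABABAABAABABAABABA
8) ABAABABAABAABABAABABAABAABABAABAAB
9) ABAABABAABAABABAABABAABAABABAABAABABAABABAABAABABAABABA
10) ABAABABAABAABABAABABAABAABABAABAABABAABABAABAABABAABABAABAABABAABAABABAABABAABAABABAABAAB
11) ABAABABAABAABABAABABAABAABABAABAABABAABABAABAABABAABABAABA…AABABAABABAABAABABAABABAABAABABAABAABABAABABAABAABABAABABA  (len 144)

89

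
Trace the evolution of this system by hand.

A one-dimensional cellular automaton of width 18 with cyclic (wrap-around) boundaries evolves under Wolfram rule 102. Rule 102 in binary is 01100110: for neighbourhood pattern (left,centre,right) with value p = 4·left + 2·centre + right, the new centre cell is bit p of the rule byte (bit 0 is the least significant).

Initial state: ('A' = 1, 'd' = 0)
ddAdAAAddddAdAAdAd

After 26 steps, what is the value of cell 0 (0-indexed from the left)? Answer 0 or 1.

step 0: ddAdAAAddddAdAAdAd
step 1: dAAAddAdddAAAdAAAd
step 2: AddAdAAddAddAAddAd
step 3: AdAAAdAdAAdAdAdAAA
step 4: AAddAAAAdAAAAAAddd
step 5: dAdAdddAAdddddAddA
step 6: AAAAddAdAddddAAdAA
step 7: dddAdAAAAdddAdAAdd
step 8: ddAAAdddAddAAAdAdd
step 9: dAddAddAAdAddAAAdd
step 10: AAdAAdAdAAAdAddAdd
step 11: dAAdAAAAddAAAdAAdA
step 12: AdAAdddAdAddAAdAAA
step 13: AAdAddAAAAdAdAAddd
step 14: dAAAdAdddAAAAdAddA
step 15: AddAAAddAdddAAAdAA
step 16: AdAddAdAAddAddAAdd
step 17: AAAdAAAdAdAAdAdAdA
step 18: ddAAddAAAAdAAAAAAd
step 19: dAdAdAdddAAdddddAd
step 20: AAAAAAddAdAddddAAd
step 21: dddddAdAAAAdddAdAA
step 22: ddddAAAdddAddAAAdA
step 23: dddAddAddAAdAddAAA
step 24: ddAAdAAdAdAAAdAddA
step 25: dAdAAdAAAAddAAAdAA
step 26: AAAdAAdddAdAddAAdA

1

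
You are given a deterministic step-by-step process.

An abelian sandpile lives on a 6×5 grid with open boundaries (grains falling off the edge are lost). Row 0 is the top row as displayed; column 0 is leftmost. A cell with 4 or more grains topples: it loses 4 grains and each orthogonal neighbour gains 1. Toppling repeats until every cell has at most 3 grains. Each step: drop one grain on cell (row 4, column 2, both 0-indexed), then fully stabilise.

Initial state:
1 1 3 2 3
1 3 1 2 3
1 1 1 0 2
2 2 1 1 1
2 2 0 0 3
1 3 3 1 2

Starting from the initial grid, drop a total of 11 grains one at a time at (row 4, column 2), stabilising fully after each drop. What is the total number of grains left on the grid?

gen 0: 1 1 3 2 3
1 3 1 2 3
1 1 1 0 2
2 2 1 1 1
2 2 0 0 3
1 3 3 1 2
gen 1: 1 1 3 2 3
1 3 1 2 3
1 1 1 0 2
2 2 1 1 1
2 2 1 0 3
1 3 3 1 2
gen 2: 1 1 3 2 3
1 3 1 2 3
1 1 1 0 2
2 2 1 1 1
2 2 2 0 3
1 3 3 1 2
gen 3: 1 1 3 2 3
1 3 1 2 3
1 1 1 0 2
2 2 1 1 1
2 2 3 0 3
1 3 3 1 2
gen 4: 1 1 3 2 3
1 3 1 2 3
1 1 1 0 2
2 3 2 1 1
3 0 2 1 3
2 1 1 2 2
gen 5: 1 1 3 2 3
1 3 1 2 3
1 1 1 0 2
2 3 2 1 1
3 0 3 1 3
2 1 1 2 2
gen 6: 1 1 3 2 3
1 3 1 2 3
1 1 1 0 2
2 3 3 1 1
3 1 0 2 3
2 1 2 2 2
gen 7: 1 1 3 2 3
1 3 1 2 3
1 1 1 0 2
2 3 3 1 1
3 1 1 2 3
2 1 2 2 2
gen 8: 1 1 3 2 3
1 3 1 2 3
1 1 1 0 2
2 3 3 1 1
3 1 2 2 3
2 1 2 2 2
gen 9: 1 1 3 2 3
1 3 1 2 3
1 1 1 0 2
2 3 3 1 1
3 1 3 2 3
2 1 2 2 2
gen 10: 1 1 3 2 3
1 3 1 2 3
1 2 2 0 2
3 0 1 2 1
3 3 1 3 3
2 1 3 2 2
gen 11: 1 1 3 2 3
1 3 1 2 3
1 2 2 0 2
3 0 1 2 1
3 3 2 3 3
2 1 3 2 2

58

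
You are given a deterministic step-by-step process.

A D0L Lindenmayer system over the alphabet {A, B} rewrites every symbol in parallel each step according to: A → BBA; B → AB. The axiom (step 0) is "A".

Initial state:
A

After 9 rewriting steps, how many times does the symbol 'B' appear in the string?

step 0: A
step 1: BBA
step 2: ABABBBA
step 3: BBAABBBAABABABBBA
step 4: ABABBBABBAABABABBBABBAABBBAABBBAABABABBBA
step 5: BBAABBBAABABABBBAABABBBABBAABBBAABBBAABABABBBAABABBBABBAABABABBBABBAABABABBBABBAABBBAABBBAABABABBBA
step 6: ABABBBABBAABABABBBABBAABBBAABBBAABABABBBABBAABBBAABABABBBA…ABBBAABABBBABBAABABABBBABBAABABABBBABBAABBBAABBBAABABABBBA  (len 239)
step 7: BBAABBBAABABABBBAABABBBABBAABBBAABBBAABABABBBAABABBBABBAAB…ABBBAABABBBABBAABABABBBABBAABABABBBABBAABBBAABBBAABABABBBA  (len 577)
step 8: ABABBBABBAABABABBBABBAABBBAABBBAABABABBBABBAABBBAABABABBBA…ABBBAABABBBABBAABABABBBABBAABABABBBABBAABBBAABBBAABABABBBA  (len 1393)
step 9: BBAABBBAABABABBBAABABBBABBAABBBAABBBAABABABBBAABABBBABBAAB…ABBBAABABBBABBAABABABBBABBAABABABBBABBAABBBAABBBAABABABBBA  (len 3363)

1970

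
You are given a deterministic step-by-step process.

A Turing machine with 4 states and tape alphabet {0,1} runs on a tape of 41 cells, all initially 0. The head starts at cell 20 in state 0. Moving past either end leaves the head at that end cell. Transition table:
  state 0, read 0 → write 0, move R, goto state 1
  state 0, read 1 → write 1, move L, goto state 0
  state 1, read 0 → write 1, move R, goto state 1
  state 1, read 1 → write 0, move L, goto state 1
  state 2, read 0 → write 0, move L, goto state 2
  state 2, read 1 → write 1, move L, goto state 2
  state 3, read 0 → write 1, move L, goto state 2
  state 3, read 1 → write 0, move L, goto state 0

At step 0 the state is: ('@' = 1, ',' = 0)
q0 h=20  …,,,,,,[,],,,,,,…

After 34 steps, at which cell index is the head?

27

step 0: q0 h=20  …,,,,,,[,],,,,,,…
step 1: q1 h=21  …,,,,,,[,],,,,,,…
step 2: q1 h=22  …,,,,,@[,],,,,,,…
step 3: q1 h=23  …,,,,@@[,],,,,,,…
step 4: q1 h=24  …,,,@@@[,],,,,,,…
step 5: q1 h=25  …,,@@@@[,],,,,,,…
step 6: q1 h=26  …,@@@@@[,],,,,,,…
step 7: q1 h=27  …@@@@@@[,],,,,,,…
step 8: q1 h=28  …@@@@@@[,],,,,,,…
step 9: q1 h=29  …@@@@@@[,],,,,,,…
step 10: q1 h=30  …@@@@@@[,],,,,,,…
step 11: q1 h=31  …@@@@@@[,],,,,,,…
step 12: q1 h=32  …@@@@@@[,],,,,,,…
step 13: q1 h=33  …@@@@@@[,],,,,,,…
step 14: q1 h=34  …@@@@@@[,],,,,,,|
step 15: q1 h=35  …@@@@@@[,],,,,,|
step 16: q1 h=36  …@@@@@@[,],,,,|
step 17: q1 h=37  …@@@@@@[,],,,|
step 18: q1 h=38  …@@@@@@[,],,|
step 19: q1 h=39  …@@@@@@[,],|
step 20: q1 h=40  …@@@@@@[,]|
step 21: q1 h=40  …@@@@@@[@]|
step 22: q1 h=39  …@@@@@@[@],|
step 23: q1 h=38  …@@@@@@[@],,|
step 24: q1 h=37  …@@@@@@[@],,,|
step 25: q1 h=36  …@@@@@@[@],,,,|
step 26: q1 h=35  …@@@@@@[@],,,,,|
step 27: q1 h=34  …@@@@@@[@],,,,,,|
step 28: q1 h=33  …@@@@@@[@],,,,,,…
step 29: q1 h=32  …@@@@@@[@],,,,,,…
step 30: q1 h=31  …@@@@@@[@],,,,,,…
step 31: q1 h=30  …@@@@@@[@],,,,,,…
step 32: q1 h=29  …@@@@@@[@],,,,,,…
step 33: q1 h=28  …@@@@@@[@],,,,,,…
step 34: q1 h=27  …@@@@@@[@],,,,,,…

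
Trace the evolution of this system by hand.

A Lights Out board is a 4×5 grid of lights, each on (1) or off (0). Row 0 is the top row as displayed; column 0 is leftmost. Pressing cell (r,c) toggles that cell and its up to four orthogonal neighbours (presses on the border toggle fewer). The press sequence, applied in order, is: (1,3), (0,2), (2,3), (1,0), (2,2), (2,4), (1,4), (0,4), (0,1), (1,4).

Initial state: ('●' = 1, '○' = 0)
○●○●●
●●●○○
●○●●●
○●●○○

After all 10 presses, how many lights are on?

10

t=0: ○●○●●
●●●○○
●○●●●
○●●○○
t=1: ○●○○●
●●○●●
●○●○●
○●●○○
t=2: ○○●●●
●●●●●
●○●○●
○●●○○
t=3: ○○●●●
●●●○●
●○○●○
○●●●○
t=4: ●○●●●
○○●○●
○○○●○
○●●●○
t=5: ●○●●●
○○○○●
○●●○○
○●○●○
t=6: ●○●●●
○○○○○
○●●●●
○●○●●
t=7: ●○●●○
○○○●●
○●●●○
○●○●●
t=8: ●○●○●
○○○●○
○●●●○
○●○●●
t=9: ○●○○●
○●○●○
○●●●○
○●○●●
t=10: ○●○○○
○●○○●
○●●●●
○●○●●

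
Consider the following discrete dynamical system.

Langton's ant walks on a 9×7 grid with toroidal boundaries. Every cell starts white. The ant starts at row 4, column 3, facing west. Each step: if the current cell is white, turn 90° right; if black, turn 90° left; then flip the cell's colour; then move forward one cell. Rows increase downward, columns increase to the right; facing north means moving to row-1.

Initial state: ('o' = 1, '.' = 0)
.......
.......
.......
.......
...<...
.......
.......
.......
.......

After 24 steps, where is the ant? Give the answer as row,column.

6,5

[0] .......
.......
.......
.......
...<...
.......
.......
.......
.......
[1] .......
.......
.......
...^...
...o...
.......
.......
.......
.......
[2] .......
.......
.......
...o>..
...o...
.......
.......
.......
.......
[3] .......
.......
.......
...oo..
...ov..
.......
.......
.......
.......
[4] .......
.......
.......
...oo..
...<o..
.......
.......
.......
.......
[5] .......
.......
.......
...oo..
....o..
...v...
.......
.......
.......
[6] .......
.......
.......
...oo..
....o..
..<o...
.......
.......
.......
[7] .......
.......
.......
...oo..
..^.o..
..oo...
.......
.......
.......
[8] .......
.......
.......
...oo..
..o>o..
..oo...
.......
.......
.......
[9] .......
.......
.......
...oo..
..ooo..
..ov...
.......
.......
.......
[10] .......
.......
.......
...oo..
..ooo..
..o.>..
.......
.......
.......
[11] .......
.......
.......
...oo..
..ooo..
..o.o..
....v..
.......
.......
[12] .......
.......
.......
...oo..
..ooo..
..o.o..
...<o..
.......
.......
[13] .......
.......
.......
...oo..
..ooo..
..o^o..
...oo..
.......
.......
[14] .......
.......
.......
...oo..
..ooo..
..oo>..
...oo..
.......
.......
[15] .......
.......
.......
...oo..
..oo^..
..oo...
...oo..
.......
.......
[16] .......
.......
.......
...oo..
..o<...
..oo...
...oo..
.......
.......
[17] .......
.......
.......
...oo..
..o....
..ov...
...oo..
.......
.......
[18] .......
.......
.......
...oo..
..o....
..o.>..
...oo..
.......
.......
[19] .......
.......
.......
...oo..
..o....
..o.o..
...ov..
.......
.......
[20] .......
.......
.......
...oo..
..o....
..o.o..
...o.>.
.......
.......
[21] .......
.......
.......
...oo..
..o....
..o.o..
...o.o.
.....v.
.......
[22] .......
.......
.......
...oo..
..o....
..o.o..
...o.o.
....<o.
.......
[23] .......
.......
.......
...oo..
..o....
..o.o..
...o^o.
....oo.
.......
[24] .......
.......
.......
...oo..
..o....
..o.o..
...oo>.
....oo.
.......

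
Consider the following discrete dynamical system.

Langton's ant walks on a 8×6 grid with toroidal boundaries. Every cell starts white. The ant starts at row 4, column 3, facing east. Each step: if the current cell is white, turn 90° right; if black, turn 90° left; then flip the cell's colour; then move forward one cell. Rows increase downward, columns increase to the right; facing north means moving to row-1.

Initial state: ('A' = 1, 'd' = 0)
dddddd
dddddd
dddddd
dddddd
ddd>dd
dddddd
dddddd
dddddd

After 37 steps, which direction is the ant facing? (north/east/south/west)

0) dddddd
dddddd
dddddd
dddddd
ddd>dd
dddddd
dddddd
dddddd
1) dddddd
dddddd
dddddd
dddddd
dddAdd
dddvdd
dddddd
dddddd
2) dddddd
dddddd
dddddd
dddddd
dddAdd
dd<Add
dddddd
dddddd
3) dddddd
dddddd
dddddd
dddddd
dd^Add
ddAAdd
dddddd
dddddd
4) dddddd
dddddd
dddddd
dddddd
ddA>dd
ddAAdd
dddddd
dddddd
5) dddddd
dddddd
dddddd
ddd^dd
ddAddd
ddAAdd
dddddd
dddddd
6) dddddd
dddddd
dddddd
dddA>d
ddAddd
ddAAdd
dddddd
dddddd
7) dddddd
dddddd
dddddd
dddAAd
ddAdvd
ddAAdd
dddddd
dddddd
8) dddddd
dddddd
dddddd
dddAAd
ddA<Ad
ddAAdd
dddddd
dddddd
9) dddddd
dddddd
dddddd
ddd^Ad
ddAAAd
ddAAdd
dddddd
dddddd
10) dddddd
dddddd
dddddd
dd<dAd
ddAAAd
ddAAdd
dddddd
dddddd
11) dddddd
dddddd
dd^ddd
ddAdAd
ddAAAd
ddAAdd
dddddd
dddddd
12) dddddd
dddddd
ddA>dd
ddAdAd
ddAAAd
ddAAdd
dddddd
dddddd
13) dddddd
dddddd
ddAAdd
ddAvAd
ddAAAd
ddAAdd
dddddd
dddddd
14) dddddd
dddddd
ddAAdd
dd<AAd
ddAAAd
ddAAdd
dddddd
dddddd
15) dddddd
dddddd
ddAAdd
dddAAd
ddvAAd
ddAAdd
dddddd
dddddd
16) dddddd
dddddd
ddAAdd
dddAAd
ddd>Ad
ddAAdd
dddddd
dddddd
17) dddddd
dddddd
ddAAdd
ddd^Ad
ddddAd
ddAAdd
dddddd
dddddd
18) dddddd
dddddd
ddAAdd
dd<dAd
ddddAd
ddAAdd
dddddd
dddddd
19) dddddd
dddddd
dd^Add
ddAdAd
ddddAd
ddAAdd
dddddd
dddddd
20) dddddd
dddddd
d<dAdd
ddAdAd
ddddAd
ddAAdd
dddddd
dddddd
21) dddddd
d^dddd
dAdAdd
ddAdAd
ddddAd
ddAAdd
dddddd
dddddd
22) dddddd
dA>ddd
dAdAdd
ddAdAd
ddddAd
ddAAdd
dddddd
dddddd
23) dddddd
dAAddd
dAvAdd
ddAdAd
ddddAd
ddAAdd
dddddd
dddddd
24) dddddd
dAAddd
d<AAdd
ddAdAd
ddddAd
ddAAdd
dddddd
dddddd
25) dddddd
dAAddd
ddAAdd
dvAdAd
ddddAd
ddAAdd
dddddd
dddddd
26) dddddd
dAAddd
ddAAdd
<AAdAd
ddddAd
ddAAdd
dddddd
dddddd
27) dddddd
dAAddd
^dAAdd
AAAdAd
ddddAd
ddAAdd
dddddd
dddddd
28) dddddd
dAAddd
A>AAdd
AAAdAd
ddddAd
ddAAdd
dddddd
dddddd
29) dddddd
dAAddd
AAAAdd
AvAdAd
ddddAd
ddAAdd
dddddd
dddddd
30) dddddd
dAAddd
AAAAdd
Ad>dAd
ddddAd
ddAAdd
dddddd
dddddd
31) dddddd
dAAddd
AA^Add
AdddAd
ddddAd
ddAAdd
dddddd
dddddd
32) dddddd
dAAddd
A<dAdd
AdddAd
ddddAd
ddAAdd
dddddd
dddddd
33) dddddd
dAAddd
AddAdd
AvddAd
ddddAd
ddAAdd
dddddd
dddddd
34) dddddd
dAAddd
AddAdd
<AddAd
ddddAd
ddAAdd
dddddd
dddddd
35) dddddd
dAAddd
AddAdd
dAddAd
vdddAd
ddAAdd
dddddd
dddddd
36) dddddd
dAAddd
AddAdd
dAddAd
AdddA<
ddAAdd
dddddd
dddddd
37) dddddd
dAAddd
AddAdd
dAddA^
AdddAA
ddAAdd
dddddd
dddddd

north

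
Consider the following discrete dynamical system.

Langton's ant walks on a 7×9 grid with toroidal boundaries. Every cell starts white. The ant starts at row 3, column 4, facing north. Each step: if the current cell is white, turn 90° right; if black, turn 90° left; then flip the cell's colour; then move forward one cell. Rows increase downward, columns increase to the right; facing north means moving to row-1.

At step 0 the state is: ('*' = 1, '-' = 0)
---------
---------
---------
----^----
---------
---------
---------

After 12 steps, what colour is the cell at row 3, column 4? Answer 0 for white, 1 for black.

step 0: ---------
---------
---------
----^----
---------
---------
---------
step 1: ---------
---------
---------
----*>---
---------
---------
---------
step 2: ---------
---------
---------
----**---
-----v---
---------
---------
step 3: ---------
---------
---------
----**---
----<*---
---------
---------
step 4: ---------
---------
---------
----^*---
----**---
---------
---------
step 5: ---------
---------
---------
---<-*---
----**---
---------
---------
step 6: ---------
---------
---^-----
---*-*---
----**---
---------
---------
step 7: ---------
---------
---*>----
---*-*---
----**---
---------
---------
step 8: ---------
---------
---**----
---*v*---
----**---
---------
---------
step 9: ---------
---------
---**----
---<**---
----**---
---------
---------
step 10: ---------
---------
---**----
----**---
---v**---
---------
---------
step 11: ---------
---------
---**----
----**---
--<***---
---------
---------
step 12: ---------
---------
---**----
--^-**---
--****---
---------
---------

1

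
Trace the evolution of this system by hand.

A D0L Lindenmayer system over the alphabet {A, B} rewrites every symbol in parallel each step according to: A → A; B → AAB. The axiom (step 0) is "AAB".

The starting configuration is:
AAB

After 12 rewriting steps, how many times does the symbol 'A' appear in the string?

26

t=0: AAB
t=1: AAAAB
t=2: AAAAAAB
t=3: AAAAAAAAB
t=4: AAAAAAAAAAB
t=5: AAAAAAAAAAAAB
t=6: AAAAAAAAAAAAAAB
t=7: AAAAAAAAAAAAAAAAB
t=8: AAAAAAAAAAAAAAAAAAB
t=9: AAAAAAAAAAAAAAAAAAAAB
t=10: AAAAAAAAAAAAAAAAAAAAAAB
t=11: AAAAAAAAAAAAAAAAAAAAAAAAB
t=12: AAAAAAAAAAAAAAAAAAAAAAAAAAB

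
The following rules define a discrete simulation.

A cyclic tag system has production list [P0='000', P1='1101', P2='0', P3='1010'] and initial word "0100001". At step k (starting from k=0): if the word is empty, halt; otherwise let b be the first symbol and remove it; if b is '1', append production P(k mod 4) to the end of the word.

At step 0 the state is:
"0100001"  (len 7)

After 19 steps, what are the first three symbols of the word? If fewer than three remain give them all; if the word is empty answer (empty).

gen 0: "0100001"  (len 7)
gen 1: "100001"  (len 6)
gen 2: "000011101"  (len 9)
gen 3: "00011101"  (len 8)
gen 4: "0011101"  (len 7)
gen 5: "011101"  (len 6)
gen 6: "11101"  (len 5)
gen 7: "11010"  (len 5)
gen 8: "10101010"  (len 8)
gen 9: "0101010000"  (len 10)
gen 10: "101010000"  (len 9)
gen 11: "010100000"  (len 9)
gen 12: "10100000"  (len 8)
gen 13: "0100000000"  (len 10)
gen 14: "100000000"  (len 9)
gen 15: "000000000"  (len 9)
gen 16: "00000000"  (len 8)
gen 17: "0000000"  (len 7)
gen 18: "000000"  (len 6)
gen 19: "00000"  (len 5)

000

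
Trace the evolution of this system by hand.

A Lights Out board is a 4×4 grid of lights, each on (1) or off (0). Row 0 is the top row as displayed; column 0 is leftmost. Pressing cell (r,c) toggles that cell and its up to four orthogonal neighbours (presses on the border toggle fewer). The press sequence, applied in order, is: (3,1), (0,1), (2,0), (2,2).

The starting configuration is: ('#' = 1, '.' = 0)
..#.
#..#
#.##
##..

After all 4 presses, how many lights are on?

[0] ..#.
#..#
#.##
##..
[1] ..#.
#..#
####
..#.
[2] ##..
##.#
####
..#.
[3] ##..
.#.#
..##
#.#.
[4] ##..
.###
.#..
#...

7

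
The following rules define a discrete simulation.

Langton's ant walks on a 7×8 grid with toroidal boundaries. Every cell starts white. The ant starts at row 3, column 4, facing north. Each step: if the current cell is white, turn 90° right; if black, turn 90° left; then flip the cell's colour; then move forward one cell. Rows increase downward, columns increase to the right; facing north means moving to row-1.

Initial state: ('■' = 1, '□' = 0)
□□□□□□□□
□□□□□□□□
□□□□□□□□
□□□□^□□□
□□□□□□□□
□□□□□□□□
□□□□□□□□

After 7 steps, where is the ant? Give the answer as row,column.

[0] □□□□□□□□
□□□□□□□□
□□□□□□□□
□□□□^□□□
□□□□□□□□
□□□□□□□□
□□□□□□□□
[1] □□□□□□□□
□□□□□□□□
□□□□□□□□
□□□□■>□□
□□□□□□□□
□□□□□□□□
□□□□□□□□
[2] □□□□□□□□
□□□□□□□□
□□□□□□□□
□□□□■■□□
□□□□□v□□
□□□□□□□□
□□□□□□□□
[3] □□□□□□□□
□□□□□□□□
□□□□□□□□
□□□□■■□□
□□□□<■□□
□□□□□□□□
□□□□□□□□
[4] □□□□□□□□
□□□□□□□□
□□□□□□□□
□□□□^■□□
□□□□■■□□
□□□□□□□□
□□□□□□□□
[5] □□□□□□□□
□□□□□□□□
□□□□□□□□
□□□<□■□□
□□□□■■□□
□□□□□□□□
□□□□□□□□
[6] □□□□□□□□
□□□□□□□□
□□□^□□□□
□□□■□■□□
□□□□■■□□
□□□□□□□□
□□□□□□□□
[7] □□□□□□□□
□□□□□□□□
□□□■>□□□
□□□■□■□□
□□□□■■□□
□□□□□□□□
□□□□□□□□

2,4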